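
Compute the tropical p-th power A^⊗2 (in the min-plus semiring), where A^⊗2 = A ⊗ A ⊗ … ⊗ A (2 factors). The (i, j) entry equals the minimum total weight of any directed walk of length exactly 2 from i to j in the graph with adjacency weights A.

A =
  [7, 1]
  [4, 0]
A^⊗2 =
  [5, 1]
  [4, 0]

Each entry (A^⊗2)_ij equals the minimum over all length-2 walks i = v_0 → v_1 → … → v_2 = j of Σ_t A[v_t][v_{t+1}]. For example, for (i, j) = (0, 1) we minimise over 2 possible intermediate vertex sequences; the minimum is 1, attained along the walk 0 → 1 → 1.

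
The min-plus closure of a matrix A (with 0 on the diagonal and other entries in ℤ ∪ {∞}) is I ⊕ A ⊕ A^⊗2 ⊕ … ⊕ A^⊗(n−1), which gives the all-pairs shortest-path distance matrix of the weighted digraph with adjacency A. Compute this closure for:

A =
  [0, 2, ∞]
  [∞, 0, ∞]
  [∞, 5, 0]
Closure =
  [0, 2, ∞]
  [∞, 0, ∞]
  [∞, 5, 0]

This is the Floyd-Warshall all-pairs shortest-path computation. For each intermediate vertex k = 0, 1, …, 2, update dist[i][j] ← min(dist[i][j], dist[i][k] + dist[k][j]). The final matrix gives, for each (i, j), the minimum total weight of any directed path from i to j (possibly empty when i = j).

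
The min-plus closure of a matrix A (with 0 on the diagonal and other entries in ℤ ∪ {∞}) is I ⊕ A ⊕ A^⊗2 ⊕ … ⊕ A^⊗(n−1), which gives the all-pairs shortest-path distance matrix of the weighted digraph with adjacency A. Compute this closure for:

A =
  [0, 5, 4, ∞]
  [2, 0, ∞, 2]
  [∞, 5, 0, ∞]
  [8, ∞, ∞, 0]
Closure =
  [0, 5, 4, 7]
  [2, 0, 6, 2]
  [7, 5, 0, 7]
  [8, 13, 12, 0]

This is the Floyd-Warshall all-pairs shortest-path computation. For each intermediate vertex k = 0, 1, …, 3, update dist[i][j] ← min(dist[i][j], dist[i][k] + dist[k][j]). The final matrix gives, for each (i, j), the minimum total weight of any directed path from i to j (possibly empty when i = j).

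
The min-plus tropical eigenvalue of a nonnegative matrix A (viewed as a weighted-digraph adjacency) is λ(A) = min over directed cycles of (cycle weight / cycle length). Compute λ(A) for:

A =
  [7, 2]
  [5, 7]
λ(A) = 7/2

Enumerate directed cycles and compute their means (weight / length). Sample:
  cycle 0 → 0: weight = 7, length = 1, mean = 7/1 ≈ 7.000
  cycle 1 → 1: weight = 7, length = 1, mean = 7/1 ≈ 7.000
  cycle 0 → 1 → 0: weight = 7, length = 2, mean = 7/2 ≈ 3.500
  cycle 1 → 0 → 1: weight = 7, length = 2, mean = 7/2 ≈ 3.500
Minimum mean = 3.500, attained e.g. along the cycle 0 → 1 → 0 with weight 7 and length 2. So λ(A) = 7/2 = 7/2.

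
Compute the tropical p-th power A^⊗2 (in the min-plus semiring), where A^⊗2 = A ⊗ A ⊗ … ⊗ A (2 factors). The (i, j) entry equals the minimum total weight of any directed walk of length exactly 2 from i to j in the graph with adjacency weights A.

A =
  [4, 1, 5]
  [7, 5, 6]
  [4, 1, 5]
A^⊗2 =
  [8, 5, 7]
  [10, 7, 11]
  [8, 5, 7]

Each entry (A^⊗2)_ij equals the minimum over all length-2 walks i = v_0 → v_1 → … → v_2 = j of Σ_t A[v_t][v_{t+1}]. For example, for (i, j) = (0, 2) we minimise over 3 possible intermediate vertex sequences; the minimum is 7, attained along the walk 0 → 1 → 2.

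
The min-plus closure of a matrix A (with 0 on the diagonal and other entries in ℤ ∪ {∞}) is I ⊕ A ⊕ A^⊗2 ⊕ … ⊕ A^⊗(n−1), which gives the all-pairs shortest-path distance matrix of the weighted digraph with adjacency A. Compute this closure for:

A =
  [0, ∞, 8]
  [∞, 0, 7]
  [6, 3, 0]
Closure =
  [0, 11, 8]
  [13, 0, 7]
  [6, 3, 0]

This is the Floyd-Warshall all-pairs shortest-path computation. For each intermediate vertex k = 0, 1, …, 2, update dist[i][j] ← min(dist[i][j], dist[i][k] + dist[k][j]). The final matrix gives, for each (i, j), the minimum total weight of any directed path from i to j (possibly empty when i = j).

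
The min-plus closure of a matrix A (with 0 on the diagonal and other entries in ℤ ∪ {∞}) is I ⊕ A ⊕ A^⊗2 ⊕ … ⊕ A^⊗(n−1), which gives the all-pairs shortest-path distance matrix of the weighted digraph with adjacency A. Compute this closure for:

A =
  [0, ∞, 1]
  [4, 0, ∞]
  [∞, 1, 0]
Closure =
  [0, 2, 1]
  [4, 0, 5]
  [5, 1, 0]

This is the Floyd-Warshall all-pairs shortest-path computation. For each intermediate vertex k = 0, 1, …, 2, update dist[i][j] ← min(dist[i][j], dist[i][k] + dist[k][j]). The final matrix gives, for each (i, j), the minimum total weight of any directed path from i to j (possibly empty when i = j).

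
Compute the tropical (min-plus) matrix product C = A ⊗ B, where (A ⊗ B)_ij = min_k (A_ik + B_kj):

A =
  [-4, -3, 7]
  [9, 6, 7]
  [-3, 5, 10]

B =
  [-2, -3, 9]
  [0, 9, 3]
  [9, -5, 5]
A ⊗ B =
  [-6, -7, 0]
  [6, 2, 9]
  [-5, -6, 6]

Apply the min-plus product entry-by-entry:
  C[0][0] = min over k of (A[0][0] + B[0][0] = -4 + -2 = -6, A[0][1] + B[1][0] = -3 + 0 = -3, A[0][2] + B[2][0] = 7 + 9 = 16) = -6 (attained at k = 0)
  C[0][1] = min over k of (A[0][0] + B[0][1] = -4 + -3 = -7, A[0][1] + B[1][1] = -3 + 9 = 6, A[0][2] + B[2][1] = 7 + -5 = 2) = -7 (attained at k = 0)
  C[0][2] = min over k of (A[0][0] + B[0][2] = -4 + 9 = 5, A[0][1] + B[1][2] = -3 + 3 = 0, A[0][2] + B[2][2] = 7 + 5 = 12) = 0 (attained at k = 1)
  C[1][0] = min over k of (A[1][0] + B[0][0] = 9 + -2 = 7, A[1][1] + B[1][0] = 6 + 0 = 6, A[1][2] + B[2][0] = 7 + 9 = 16) = 6 (attained at k = 1)
  C[1][1] = min over k of (A[1][0] + B[0][1] = 9 + -3 = 6, A[1][1] + B[1][1] = 6 + 9 = 15, A[1][2] + B[2][1] = 7 + -5 = 2) = 2 (attained at k = 2)
  C[1][2] = min over k of (A[1][0] + B[0][2] = 9 + 9 = 18, A[1][1] + B[1][2] = 6 + 3 = 9, A[1][2] + B[2][2] = 7 + 5 = 12) = 9 (attained at k = 1)
  C[2][0] = min over k of (A[2][0] + B[0][0] = -3 + -2 = -5, A[2][1] + B[1][0] = 5 + 0 = 5, A[2][2] + B[2][0] = 10 + 9 = 19) = -5 (attained at k = 0)
  C[2][1] = min over k of (A[2][0] + B[0][1] = -3 + -3 = -6, A[2][1] + B[1][1] = 5 + 9 = 14, A[2][2] + B[2][1] = 10 + -5 = 5) = -6 (attained at k = 0)
  C[2][2] = min over k of (A[2][0] + B[0][2] = -3 + 9 = 6, A[2][1] + B[1][2] = 5 + 3 = 8, A[2][2] + B[2][2] = 10 + 5 = 15) = 6 (attained at k = 0)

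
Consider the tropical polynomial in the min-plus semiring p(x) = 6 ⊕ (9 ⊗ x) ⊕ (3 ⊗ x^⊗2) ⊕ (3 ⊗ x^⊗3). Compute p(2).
p(2) = 6

A tropical monomial a ⊗ x^⊗i evaluates to a + i · x. Evaluating each term at x = 2:
  Term 0 contributes 6 + 0 · 2 = 6
  Term 1 contributes 9 + 1 · 2 = 11
  Term 2 contributes 3 + 2 · 2 = 7
  Term 3 contributes 3 + 3 · 2 = 9
p(2) = ⊕ of these = min[6, 11, 7, 9] = 6.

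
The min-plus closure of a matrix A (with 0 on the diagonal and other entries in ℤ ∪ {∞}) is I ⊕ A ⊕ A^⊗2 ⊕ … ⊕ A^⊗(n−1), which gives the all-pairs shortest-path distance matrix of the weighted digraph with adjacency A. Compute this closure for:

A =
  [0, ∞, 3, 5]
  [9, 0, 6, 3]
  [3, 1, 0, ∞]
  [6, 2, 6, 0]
Closure =
  [0, 4, 3, 5]
  [9, 0, 6, 3]
  [3, 1, 0, 4]
  [6, 2, 6, 0]

This is the Floyd-Warshall all-pairs shortest-path computation. For each intermediate vertex k = 0, 1, …, 3, update dist[i][j] ← min(dist[i][j], dist[i][k] + dist[k][j]). The final matrix gives, for each (i, j), the minimum total weight of any directed path from i to j (possibly empty when i = j).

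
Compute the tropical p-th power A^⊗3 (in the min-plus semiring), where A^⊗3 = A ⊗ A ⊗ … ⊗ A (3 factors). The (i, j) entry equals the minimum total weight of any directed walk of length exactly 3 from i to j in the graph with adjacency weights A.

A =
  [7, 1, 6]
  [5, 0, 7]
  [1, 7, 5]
A^⊗3 =
  [6, 1, 8]
  [5, 0, 7]
  [7, 2, 9]

Each entry (A^⊗3)_ij equals the minimum over all length-3 walks i = v_0 → v_1 → … → v_3 = j of Σ_t A[v_t][v_{t+1}]. For example, for (i, j) = (0, 2) we minimise over 9 possible intermediate vertex sequences; the minimum is 8, attained along the walk 0 → 1 → 1 → 2.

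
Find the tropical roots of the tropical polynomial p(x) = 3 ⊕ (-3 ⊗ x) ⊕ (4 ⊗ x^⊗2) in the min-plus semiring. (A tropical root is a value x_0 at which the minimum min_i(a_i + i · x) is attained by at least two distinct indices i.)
Roots: {-7, 6}

Each tropical root is a break point of the lower envelope of the lines y = a_i + i · x (there are 3 lines, with slopes 0, 1, ..., 2). Only the lines that attain the minimum somewhere contribute to roots; other lines are dominated. Here the surviving (envelope) indices are i = 2, i = 1, i = 0.
Intersections between consecutive envelope lines give the roots: for adjacent envelope indices i < j the intersection is x = (a_i − a_j) / (j − i). Reading off the sorted break points: {-7, 6}.
Verification: at each break x_0, at least two indices attain the minimum of min_i(a_i + i · x_0).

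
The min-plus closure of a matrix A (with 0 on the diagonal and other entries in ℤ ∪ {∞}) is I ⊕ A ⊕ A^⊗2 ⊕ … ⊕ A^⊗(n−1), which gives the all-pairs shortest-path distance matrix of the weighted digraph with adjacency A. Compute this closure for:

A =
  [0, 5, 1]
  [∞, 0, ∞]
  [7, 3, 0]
Closure =
  [0, 4, 1]
  [∞, 0, ∞]
  [7, 3, 0]

This is the Floyd-Warshall all-pairs shortest-path computation. For each intermediate vertex k = 0, 1, …, 2, update dist[i][j] ← min(dist[i][j], dist[i][k] + dist[k][j]). The final matrix gives, for each (i, j), the minimum total weight of any directed path from i to j (possibly empty when i = j).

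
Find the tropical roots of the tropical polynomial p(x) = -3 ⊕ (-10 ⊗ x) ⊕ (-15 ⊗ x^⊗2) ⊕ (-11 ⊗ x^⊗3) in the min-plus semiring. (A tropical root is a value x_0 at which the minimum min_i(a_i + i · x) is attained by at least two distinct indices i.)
Roots: {-4, 5, 7}

Each tropical root is a break point of the lower envelope of the lines y = a_i + i · x (there are 4 lines, with slopes 0, 1, ..., 3). Only the lines that attain the minimum somewhere contribute to roots; other lines are dominated. Here the surviving (envelope) indices are i = 3, i = 2, i = 1, i = 0.
Intersections between consecutive envelope lines give the roots: for adjacent envelope indices i < j the intersection is x = (a_i − a_j) / (j − i). Reading off the sorted break points: {-4, 5, 7}.
Verification: at each break x_0, at least two indices attain the minimum of min_i(a_i + i · x_0).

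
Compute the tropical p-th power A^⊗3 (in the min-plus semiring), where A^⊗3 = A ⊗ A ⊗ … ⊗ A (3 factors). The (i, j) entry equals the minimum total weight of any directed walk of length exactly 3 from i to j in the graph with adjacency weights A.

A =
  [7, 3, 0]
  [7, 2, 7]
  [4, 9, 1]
A^⊗3 =
  [5, 7, 2]
  [11, 6, 8]
  [6, 8, 3]

Each entry (A^⊗3)_ij equals the minimum over all length-3 walks i = v_0 → v_1 → … → v_3 = j of Σ_t A[v_t][v_{t+1}]. For example, for (i, j) = (0, 2) we minimise over 9 possible intermediate vertex sequences; the minimum is 2, attained along the walk 0 → 2 → 2 → 2.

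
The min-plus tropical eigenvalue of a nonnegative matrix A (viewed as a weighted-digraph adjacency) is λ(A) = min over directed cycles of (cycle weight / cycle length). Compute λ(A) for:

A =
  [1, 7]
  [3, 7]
λ(A) = 1

Enumerate directed cycles and compute their means (weight / length). Sample:
  cycle 0 → 0: weight = 1, length = 1, mean = 1/1 ≈ 1.000
  cycle 1 → 1: weight = 7, length = 1, mean = 7/1 ≈ 7.000
  cycle 0 → 1 → 0: weight = 10, length = 2, mean = 10/2 ≈ 5.000
  cycle 1 → 0 → 1: weight = 10, length = 2, mean = 10/2 ≈ 5.000
Minimum mean = 1.000, attained e.g. along the cycle 0 → 0 with weight 1 and length 1. So λ(A) = 1/1 = 1.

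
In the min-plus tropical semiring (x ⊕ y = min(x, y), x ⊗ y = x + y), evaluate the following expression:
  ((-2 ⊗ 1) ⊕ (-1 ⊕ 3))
((-2 ⊗ 1) ⊕ (-1 ⊕ 3)) = -1

Expand innermost to outermost. Recall ⊕ takes the minimum of its arguments and ⊗ takes their sum. Working out the expression ((-2 ⊗ 1) ⊕ (-1 ⊕ 3)) gives -1.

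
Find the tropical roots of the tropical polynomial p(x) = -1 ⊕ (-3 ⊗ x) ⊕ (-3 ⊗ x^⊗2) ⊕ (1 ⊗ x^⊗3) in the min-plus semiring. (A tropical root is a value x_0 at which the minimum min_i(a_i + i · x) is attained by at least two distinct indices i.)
Roots: {-4, 0, 2}

Each tropical root is a break point of the lower envelope of the lines y = a_i + i · x (there are 4 lines, with slopes 0, 1, ..., 3). Only the lines that attain the minimum somewhere contribute to roots; other lines are dominated. Here the surviving (envelope) indices are i = 3, i = 2, i = 1, i = 0.
Intersections between consecutive envelope lines give the roots: for adjacent envelope indices i < j the intersection is x = (a_i − a_j) / (j − i). Reading off the sorted break points: {-4, 0, 2}.
Verification: at each break x_0, at least two indices attain the minimum of min_i(a_i + i · x_0).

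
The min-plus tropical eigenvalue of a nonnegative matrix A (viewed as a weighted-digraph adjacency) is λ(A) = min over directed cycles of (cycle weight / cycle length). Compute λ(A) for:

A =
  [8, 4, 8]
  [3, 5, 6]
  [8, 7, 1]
λ(A) = 1

Enumerate directed cycles and compute their means (weight / length). Sample:
  cycle 0 → 0: weight = 8, length = 1, mean = 8/1 ≈ 8.000
  cycle 1 → 1: weight = 5, length = 1, mean = 5/1 ≈ 5.000
  cycle 2 → 2: weight = 1, length = 1, mean = 1/1 ≈ 1.000
  cycle 0 → 1 → 0: weight = 7, length = 2, mean = 7/2 ≈ 3.500
  cycle 0 → 2 → 0: weight = 16, length = 2, mean = 16/2 ≈ 8.000
  cycle 1 → 0 → 1: weight = 7, length = 2, mean = 7/2 ≈ 3.500
Minimum mean = 1.000, attained e.g. along the cycle 2 → 2 with weight 1 and length 1. So λ(A) = 1/1 = 1.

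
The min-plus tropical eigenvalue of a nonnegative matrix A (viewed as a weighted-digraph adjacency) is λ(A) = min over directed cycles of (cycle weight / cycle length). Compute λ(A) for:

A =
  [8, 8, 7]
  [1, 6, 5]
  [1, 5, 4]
λ(A) = 4

Enumerate directed cycles and compute their means (weight / length). Sample:
  cycle 0 → 0: weight = 8, length = 1, mean = 8/1 ≈ 8.000
  cycle 1 → 1: weight = 6, length = 1, mean = 6/1 ≈ 6.000
  cycle 2 → 2: weight = 4, length = 1, mean = 4/1 ≈ 4.000
  cycle 0 → 1 → 0: weight = 9, length = 2, mean = 9/2 ≈ 4.500
  cycle 0 → 2 → 0: weight = 8, length = 2, mean = 8/2 ≈ 4.000
  cycle 1 → 0 → 1: weight = 9, length = 2, mean = 9/2 ≈ 4.500
Minimum mean = 4.000, attained e.g. along the cycle 2 → 2 with weight 4 and length 1. So λ(A) = 4/1 = 4.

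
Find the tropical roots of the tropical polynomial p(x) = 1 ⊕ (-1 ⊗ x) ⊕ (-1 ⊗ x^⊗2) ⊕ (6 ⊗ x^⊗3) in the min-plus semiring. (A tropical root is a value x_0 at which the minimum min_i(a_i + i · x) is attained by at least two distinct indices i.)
Roots: {-7, 0, 2}

Each tropical root is a break point of the lower envelope of the lines y = a_i + i · x (there are 4 lines, with slopes 0, 1, ..., 3). Only the lines that attain the minimum somewhere contribute to roots; other lines are dominated. Here the surviving (envelope) indices are i = 3, i = 2, i = 1, i = 0.
Intersections between consecutive envelope lines give the roots: for adjacent envelope indices i < j the intersection is x = (a_i − a_j) / (j − i). Reading off the sorted break points: {-7, 0, 2}.
Verification: at each break x_0, at least two indices attain the minimum of min_i(a_i + i · x_0).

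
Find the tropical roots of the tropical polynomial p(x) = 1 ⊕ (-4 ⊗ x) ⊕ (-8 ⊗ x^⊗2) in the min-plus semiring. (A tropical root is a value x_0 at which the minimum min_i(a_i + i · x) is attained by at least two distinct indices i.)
Roots: {4, 5}

Each tropical root is a break point of the lower envelope of the lines y = a_i + i · x (there are 3 lines, with slopes 0, 1, ..., 2). Only the lines that attain the minimum somewhere contribute to roots; other lines are dominated. Here the surviving (envelope) indices are i = 2, i = 1, i = 0.
Intersections between consecutive envelope lines give the roots: for adjacent envelope indices i < j the intersection is x = (a_i − a_j) / (j − i). Reading off the sorted break points: {4, 5}.
Verification: at each break x_0, at least two indices attain the minimum of min_i(a_i + i · x_0).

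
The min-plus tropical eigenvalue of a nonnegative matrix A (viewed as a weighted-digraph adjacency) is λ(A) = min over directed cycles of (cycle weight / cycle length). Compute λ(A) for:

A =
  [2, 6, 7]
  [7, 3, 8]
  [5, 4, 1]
λ(A) = 1

Enumerate directed cycles and compute their means (weight / length). Sample:
  cycle 0 → 0: weight = 2, length = 1, mean = 2/1 ≈ 2.000
  cycle 1 → 1: weight = 3, length = 1, mean = 3/1 ≈ 3.000
  cycle 2 → 2: weight = 1, length = 1, mean = 1/1 ≈ 1.000
  cycle 0 → 1 → 0: weight = 13, length = 2, mean = 13/2 ≈ 6.500
  cycle 0 → 2 → 0: weight = 12, length = 2, mean = 12/2 ≈ 6.000
  cycle 1 → 0 → 1: weight = 13, length = 2, mean = 13/2 ≈ 6.500
Minimum mean = 1.000, attained e.g. along the cycle 2 → 2 with weight 1 and length 1. So λ(A) = 1/1 = 1.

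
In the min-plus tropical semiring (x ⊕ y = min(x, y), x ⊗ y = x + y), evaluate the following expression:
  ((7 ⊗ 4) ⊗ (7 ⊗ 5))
((7 ⊗ 4) ⊗ (7 ⊗ 5)) = 23

Expand innermost to outermost. Recall ⊕ takes the minimum of its arguments and ⊗ takes their sum. Working out the expression ((7 ⊗ 4) ⊗ (7 ⊗ 5)) gives 23.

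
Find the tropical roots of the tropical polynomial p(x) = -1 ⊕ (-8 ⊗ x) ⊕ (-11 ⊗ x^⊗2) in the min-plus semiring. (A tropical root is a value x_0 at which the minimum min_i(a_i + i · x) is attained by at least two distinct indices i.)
Roots: {3, 7}

Each tropical root is a break point of the lower envelope of the lines y = a_i + i · x (there are 3 lines, with slopes 0, 1, ..., 2). Only the lines that attain the minimum somewhere contribute to roots; other lines are dominated. Here the surviving (envelope) indices are i = 2, i = 1, i = 0.
Intersections between consecutive envelope lines give the roots: for adjacent envelope indices i < j the intersection is x = (a_i − a_j) / (j − i). Reading off the sorted break points: {3, 7}.
Verification: at each break x_0, at least two indices attain the minimum of min_i(a_i + i · x_0).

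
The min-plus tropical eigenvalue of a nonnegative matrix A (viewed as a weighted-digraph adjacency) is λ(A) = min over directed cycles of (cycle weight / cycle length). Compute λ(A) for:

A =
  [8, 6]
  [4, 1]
λ(A) = 1

Enumerate directed cycles and compute their means (weight / length). Sample:
  cycle 0 → 0: weight = 8, length = 1, mean = 8/1 ≈ 8.000
  cycle 1 → 1: weight = 1, length = 1, mean = 1/1 ≈ 1.000
  cycle 0 → 1 → 0: weight = 10, length = 2, mean = 10/2 ≈ 5.000
  cycle 1 → 0 → 1: weight = 10, length = 2, mean = 10/2 ≈ 5.000
Minimum mean = 1.000, attained e.g. along the cycle 1 → 1 with weight 1 and length 1. So λ(A) = 1/1 = 1.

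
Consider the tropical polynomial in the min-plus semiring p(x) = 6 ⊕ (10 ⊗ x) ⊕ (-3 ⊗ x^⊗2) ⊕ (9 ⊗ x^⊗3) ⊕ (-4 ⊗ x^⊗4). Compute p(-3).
p(-3) = -16

A tropical monomial a ⊗ x^⊗i evaluates to a + i · x. Evaluating each term at x = -3:
  Term 0 contributes 6 + 0 · -3 = 6
  Term 1 contributes 10 + 1 · -3 = 7
  Term 2 contributes -3 + 2 · -3 = -9
  Term 3 contributes 9 + 3 · -3 = 0
  Term 4 contributes -4 + 4 · -3 = -16
p(-3) = ⊕ of these = min[6, 7, -9, 0, -16] = -16.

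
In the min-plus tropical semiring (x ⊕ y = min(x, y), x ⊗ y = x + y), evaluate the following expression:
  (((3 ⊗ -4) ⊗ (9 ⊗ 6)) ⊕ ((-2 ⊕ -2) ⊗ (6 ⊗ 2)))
(((3 ⊗ -4) ⊗ (9 ⊗ 6)) ⊕ ((-2 ⊕ -2) ⊗ (6 ⊗ 2))) = 6

Expand innermost to outermost. Recall ⊕ takes the minimum of its arguments and ⊗ takes their sum. Working out the expression (((3 ⊗ -4) ⊗ (9 ⊗ 6)) ⊕ ((-2 ⊕ -2) ⊗ (6 ⊗ 2))) gives 6.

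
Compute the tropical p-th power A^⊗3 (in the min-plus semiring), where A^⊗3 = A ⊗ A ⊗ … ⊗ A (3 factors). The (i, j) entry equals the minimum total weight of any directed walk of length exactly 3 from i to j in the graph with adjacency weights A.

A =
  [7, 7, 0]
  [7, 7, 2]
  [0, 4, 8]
A^⊗3 =
  [7, 7, 0]
  [7, 9, 2]
  [0, 4, 7]

Each entry (A^⊗3)_ij equals the minimum over all length-3 walks i = v_0 → v_1 → … → v_3 = j of Σ_t A[v_t][v_{t+1}]. For example, for (i, j) = (0, 2) we minimise over 9 possible intermediate vertex sequences; the minimum is 0, attained along the walk 0 → 2 → 0 → 2.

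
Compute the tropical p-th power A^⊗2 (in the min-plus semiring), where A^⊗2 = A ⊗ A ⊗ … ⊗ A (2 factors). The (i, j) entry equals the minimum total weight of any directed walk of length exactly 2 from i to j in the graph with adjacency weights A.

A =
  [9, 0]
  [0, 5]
A^⊗2 =
  [0, 5]
  [5, 0]

Each entry (A^⊗2)_ij equals the minimum over all length-2 walks i = v_0 → v_1 → … → v_2 = j of Σ_t A[v_t][v_{t+1}]. For example, for (i, j) = (0, 1) we minimise over 2 possible intermediate vertex sequences; the minimum is 5, attained along the walk 0 → 1 → 1.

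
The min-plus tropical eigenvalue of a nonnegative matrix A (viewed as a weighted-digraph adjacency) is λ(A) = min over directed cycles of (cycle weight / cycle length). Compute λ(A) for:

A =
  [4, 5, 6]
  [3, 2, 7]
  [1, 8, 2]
λ(A) = 2

Enumerate directed cycles and compute their means (weight / length). Sample:
  cycle 0 → 0: weight = 4, length = 1, mean = 4/1 ≈ 4.000
  cycle 1 → 1: weight = 2, length = 1, mean = 2/1 ≈ 2.000
  cycle 2 → 2: weight = 2, length = 1, mean = 2/1 ≈ 2.000
  cycle 0 → 1 → 0: weight = 8, length = 2, mean = 8/2 ≈ 4.000
  cycle 0 → 2 → 0: weight = 7, length = 2, mean = 7/2 ≈ 3.500
  cycle 1 → 0 → 1: weight = 8, length = 2, mean = 8/2 ≈ 4.000
Minimum mean = 2.000, attained e.g. along the cycle 1 → 1 with weight 2 and length 1. So λ(A) = 2/1 = 2.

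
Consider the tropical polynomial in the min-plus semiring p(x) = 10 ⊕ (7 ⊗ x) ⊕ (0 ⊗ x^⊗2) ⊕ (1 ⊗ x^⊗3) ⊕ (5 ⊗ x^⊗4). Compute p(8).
p(8) = 10

A tropical monomial a ⊗ x^⊗i evaluates to a + i · x. Evaluating each term at x = 8:
  Term 0 contributes 10 + 0 · 8 = 10
  Term 1 contributes 7 + 1 · 8 = 15
  Term 2 contributes 0 + 2 · 8 = 16
  Term 3 contributes 1 + 3 · 8 = 25
  Term 4 contributes 5 + 4 · 8 = 37
p(8) = ⊕ of these = min[10, 15, 16, 25, 37] = 10.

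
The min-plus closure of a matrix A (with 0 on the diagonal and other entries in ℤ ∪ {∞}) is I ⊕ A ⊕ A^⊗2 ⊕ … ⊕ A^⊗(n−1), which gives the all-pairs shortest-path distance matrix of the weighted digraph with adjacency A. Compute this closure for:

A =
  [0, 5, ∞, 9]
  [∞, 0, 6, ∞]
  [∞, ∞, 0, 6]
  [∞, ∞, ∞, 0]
Closure =
  [0, 5, 11, 9]
  [∞, 0, 6, 12]
  [∞, ∞, 0, 6]
  [∞, ∞, ∞, 0]

This is the Floyd-Warshall all-pairs shortest-path computation. For each intermediate vertex k = 0, 1, …, 3, update dist[i][j] ← min(dist[i][j], dist[i][k] + dist[k][j]). The final matrix gives, for each (i, j), the minimum total weight of any directed path from i to j (possibly empty when i = j).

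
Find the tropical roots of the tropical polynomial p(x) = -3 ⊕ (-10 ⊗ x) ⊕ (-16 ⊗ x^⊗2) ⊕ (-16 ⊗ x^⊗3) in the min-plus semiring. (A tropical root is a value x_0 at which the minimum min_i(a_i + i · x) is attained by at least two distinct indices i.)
Roots: {0, 6, 7}

Each tropical root is a break point of the lower envelope of the lines y = a_i + i · x (there are 4 lines, with slopes 0, 1, ..., 3). Only the lines that attain the minimum somewhere contribute to roots; other lines are dominated. Here the surviving (envelope) indices are i = 3, i = 2, i = 1, i = 0.
Intersections between consecutive envelope lines give the roots: for adjacent envelope indices i < j the intersection is x = (a_i − a_j) / (j − i). Reading off the sorted break points: {0, 6, 7}.
Verification: at each break x_0, at least two indices attain the minimum of min_i(a_i + i · x_0).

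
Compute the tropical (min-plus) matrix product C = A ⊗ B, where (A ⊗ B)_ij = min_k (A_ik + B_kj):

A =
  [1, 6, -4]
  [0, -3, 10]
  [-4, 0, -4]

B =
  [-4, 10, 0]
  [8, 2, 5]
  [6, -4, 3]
A ⊗ B =
  [-3, -8, -1]
  [-4, -1, 0]
  [-8, -8, -4]

Apply the min-plus product entry-by-entry:
  C[0][0] = min over k of (A[0][0] + B[0][0] = 1 + -4 = -3, A[0][1] + B[1][0] = 6 + 8 = 14, A[0][2] + B[2][0] = -4 + 6 = 2) = -3 (attained at k = 0)
  C[0][1] = min over k of (A[0][0] + B[0][1] = 1 + 10 = 11, A[0][1] + B[1][1] = 6 + 2 = 8, A[0][2] + B[2][1] = -4 + -4 = -8) = -8 (attained at k = 2)
  C[0][2] = min over k of (A[0][0] + B[0][2] = 1 + 0 = 1, A[0][1] + B[1][2] = 6 + 5 = 11, A[0][2] + B[2][2] = -4 + 3 = -1) = -1 (attained at k = 2)
  C[1][0] = min over k of (A[1][0] + B[0][0] = 0 + -4 = -4, A[1][1] + B[1][0] = -3 + 8 = 5, A[1][2] + B[2][0] = 10 + 6 = 16) = -4 (attained at k = 0)
  C[1][1] = min over k of (A[1][0] + B[0][1] = 0 + 10 = 10, A[1][1] + B[1][1] = -3 + 2 = -1, A[1][2] + B[2][1] = 10 + -4 = 6) = -1 (attained at k = 1)
  C[1][2] = min over k of (A[1][0] + B[0][2] = 0 + 0 = 0, A[1][1] + B[1][2] = -3 + 5 = 2, A[1][2] + B[2][2] = 10 + 3 = 13) = 0 (attained at k = 0)
  C[2][0] = min over k of (A[2][0] + B[0][0] = -4 + -4 = -8, A[2][1] + B[1][0] = 0 + 8 = 8, A[2][2] + B[2][0] = -4 + 6 = 2) = -8 (attained at k = 0)
  C[2][1] = min over k of (A[2][0] + B[0][1] = -4 + 10 = 6, A[2][1] + B[1][1] = 0 + 2 = 2, A[2][2] + B[2][1] = -4 + -4 = -8) = -8 (attained at k = 2)
  C[2][2] = min over k of (A[2][0] + B[0][2] = -4 + 0 = -4, A[2][1] + B[1][2] = 0 + 5 = 5, A[2][2] + B[2][2] = -4 + 3 = -1) = -4 (attained at k = 0)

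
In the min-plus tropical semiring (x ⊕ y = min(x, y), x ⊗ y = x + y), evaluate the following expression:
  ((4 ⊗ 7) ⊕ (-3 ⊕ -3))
((4 ⊗ 7) ⊕ (-3 ⊕ -3)) = -3

Expand innermost to outermost. Recall ⊕ takes the minimum of its arguments and ⊗ takes their sum. Working out the expression ((4 ⊗ 7) ⊕ (-3 ⊕ -3)) gives -3.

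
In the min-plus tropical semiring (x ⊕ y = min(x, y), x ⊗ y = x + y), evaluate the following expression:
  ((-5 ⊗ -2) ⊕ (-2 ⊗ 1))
((-5 ⊗ -2) ⊕ (-2 ⊗ 1)) = -7

Expand innermost to outermost. Recall ⊕ takes the minimum of its arguments and ⊗ takes their sum. Working out the expression ((-5 ⊗ -2) ⊕ (-2 ⊗ 1)) gives -7.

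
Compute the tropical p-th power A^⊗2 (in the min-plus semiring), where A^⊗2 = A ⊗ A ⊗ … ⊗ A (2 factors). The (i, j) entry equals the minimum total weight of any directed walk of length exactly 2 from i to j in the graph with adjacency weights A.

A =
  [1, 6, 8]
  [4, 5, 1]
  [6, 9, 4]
A^⊗2 =
  [2, 7, 7]
  [5, 10, 5]
  [7, 12, 8]

Each entry (A^⊗2)_ij equals the minimum over all length-2 walks i = v_0 → v_1 → … → v_2 = j of Σ_t A[v_t][v_{t+1}]. For example, for (i, j) = (0, 2) we minimise over 3 possible intermediate vertex sequences; the minimum is 7, attained along the walk 0 → 1 → 2.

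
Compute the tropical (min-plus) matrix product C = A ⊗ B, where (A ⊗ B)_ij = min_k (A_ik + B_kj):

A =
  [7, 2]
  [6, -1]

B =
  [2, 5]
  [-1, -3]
A ⊗ B =
  [1, -1]
  [-2, -4]

Apply the min-plus product entry-by-entry:
  C[0][0] = min over k of (A[0][0] + B[0][0] = 7 + 2 = 9, A[0][1] + B[1][0] = 2 + -1 = 1) = 1 (attained at k = 1)
  C[0][1] = min over k of (A[0][0] + B[0][1] = 7 + 5 = 12, A[0][1] + B[1][1] = 2 + -3 = -1) = -1 (attained at k = 1)
  C[1][0] = min over k of (A[1][0] + B[0][0] = 6 + 2 = 8, A[1][1] + B[1][0] = -1 + -1 = -2) = -2 (attained at k = 1)
  C[1][1] = min over k of (A[1][0] + B[0][1] = 6 + 5 = 11, A[1][1] + B[1][1] = -1 + -3 = -4) = -4 (attained at k = 1)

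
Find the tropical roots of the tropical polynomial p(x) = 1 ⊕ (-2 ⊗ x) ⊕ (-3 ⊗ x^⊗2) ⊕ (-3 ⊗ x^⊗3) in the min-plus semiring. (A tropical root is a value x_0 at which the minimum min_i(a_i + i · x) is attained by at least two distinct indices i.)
Roots: {0, 1, 3}

Each tropical root is a break point of the lower envelope of the lines y = a_i + i · x (there are 4 lines, with slopes 0, 1, ..., 3). Only the lines that attain the minimum somewhere contribute to roots; other lines are dominated. Here the surviving (envelope) indices are i = 3, i = 2, i = 1, i = 0.
Intersections between consecutive envelope lines give the roots: for adjacent envelope indices i < j the intersection is x = (a_i − a_j) / (j − i). Reading off the sorted break points: {0, 1, 3}.
Verification: at each break x_0, at least two indices attain the minimum of min_i(a_i + i · x_0).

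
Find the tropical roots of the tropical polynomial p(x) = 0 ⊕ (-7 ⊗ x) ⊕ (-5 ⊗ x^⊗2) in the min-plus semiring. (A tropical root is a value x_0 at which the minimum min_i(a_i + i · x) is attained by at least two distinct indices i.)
Roots: {-2, 7}

Each tropical root is a break point of the lower envelope of the lines y = a_i + i · x (there are 3 lines, with slopes 0, 1, ..., 2). Only the lines that attain the minimum somewhere contribute to roots; other lines are dominated. Here the surviving (envelope) indices are i = 2, i = 1, i = 0.
Intersections between consecutive envelope lines give the roots: for adjacent envelope indices i < j the intersection is x = (a_i − a_j) / (j − i). Reading off the sorted break points: {-2, 7}.
Verification: at each break x_0, at least two indices attain the minimum of min_i(a_i + i · x_0).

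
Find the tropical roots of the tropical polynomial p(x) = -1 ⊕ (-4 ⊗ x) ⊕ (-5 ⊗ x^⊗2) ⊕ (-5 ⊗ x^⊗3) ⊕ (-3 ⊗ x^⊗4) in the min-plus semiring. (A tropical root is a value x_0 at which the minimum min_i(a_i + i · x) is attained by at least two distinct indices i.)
Roots: {-2, 0, 1, 3}

Each tropical root is a break point of the lower envelope of the lines y = a_i + i · x (there are 5 lines, with slopes 0, 1, ..., 4). Only the lines that attain the minimum somewhere contribute to roots; other lines are dominated. Here the surviving (envelope) indices are i = 4, i = 3, i = 2, i = 1, i = 0.
Intersections between consecutive envelope lines give the roots: for adjacent envelope indices i < j the intersection is x = (a_i − a_j) / (j − i). Reading off the sorted break points: {-2, 0, 1, 3}.
Verification: at each break x_0, at least two indices attain the minimum of min_i(a_i + i · x_0).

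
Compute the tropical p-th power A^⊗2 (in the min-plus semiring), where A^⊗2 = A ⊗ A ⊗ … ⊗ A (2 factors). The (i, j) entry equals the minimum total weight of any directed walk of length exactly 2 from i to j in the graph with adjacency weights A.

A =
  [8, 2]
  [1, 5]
A^⊗2 =
  [3, 7]
  [6, 3]

Each entry (A^⊗2)_ij equals the minimum over all length-2 walks i = v_0 → v_1 → … → v_2 = j of Σ_t A[v_t][v_{t+1}]. For example, for (i, j) = (0, 1) we minimise over 2 possible intermediate vertex sequences; the minimum is 7, attained along the walk 0 → 1 → 1.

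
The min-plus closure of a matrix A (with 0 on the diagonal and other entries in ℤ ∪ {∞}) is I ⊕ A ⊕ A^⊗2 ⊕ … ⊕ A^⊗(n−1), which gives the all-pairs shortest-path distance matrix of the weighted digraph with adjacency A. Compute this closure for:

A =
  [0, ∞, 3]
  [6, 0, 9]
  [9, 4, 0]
Closure =
  [0, 7, 3]
  [6, 0, 9]
  [9, 4, 0]

This is the Floyd-Warshall all-pairs shortest-path computation. For each intermediate vertex k = 0, 1, …, 2, update dist[i][j] ← min(dist[i][j], dist[i][k] + dist[k][j]). The final matrix gives, for each (i, j), the minimum total weight of any directed path from i to j (possibly empty when i = j).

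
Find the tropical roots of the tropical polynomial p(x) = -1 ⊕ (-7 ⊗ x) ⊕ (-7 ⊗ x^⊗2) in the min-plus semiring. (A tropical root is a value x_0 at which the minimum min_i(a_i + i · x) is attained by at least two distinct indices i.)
Roots: {0, 6}

Each tropical root is a break point of the lower envelope of the lines y = a_i + i · x (there are 3 lines, with slopes 0, 1, ..., 2). Only the lines that attain the minimum somewhere contribute to roots; other lines are dominated. Here the surviving (envelope) indices are i = 2, i = 1, i = 0.
Intersections between consecutive envelope lines give the roots: for adjacent envelope indices i < j the intersection is x = (a_i − a_j) / (j − i). Reading off the sorted break points: {0, 6}.
Verification: at each break x_0, at least two indices attain the minimum of min_i(a_i + i · x_0).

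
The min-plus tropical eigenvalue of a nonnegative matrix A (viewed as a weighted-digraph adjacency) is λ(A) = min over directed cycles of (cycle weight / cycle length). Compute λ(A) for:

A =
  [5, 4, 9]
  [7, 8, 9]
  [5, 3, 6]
λ(A) = 5

Enumerate directed cycles and compute their means (weight / length). Sample:
  cycle 0 → 0: weight = 5, length = 1, mean = 5/1 ≈ 5.000
  cycle 1 → 1: weight = 8, length = 1, mean = 8/1 ≈ 8.000
  cycle 2 → 2: weight = 6, length = 1, mean = 6/1 ≈ 6.000
  cycle 0 → 1 → 0: weight = 11, length = 2, mean = 11/2 ≈ 5.500
  cycle 0 → 2 → 0: weight = 14, length = 2, mean = 14/2 ≈ 7.000
  cycle 1 → 0 → 1: weight = 11, length = 2, mean = 11/2 ≈ 5.500
Minimum mean = 5.000, attained e.g. along the cycle 0 → 0 with weight 5 and length 1. So λ(A) = 5/1 = 5.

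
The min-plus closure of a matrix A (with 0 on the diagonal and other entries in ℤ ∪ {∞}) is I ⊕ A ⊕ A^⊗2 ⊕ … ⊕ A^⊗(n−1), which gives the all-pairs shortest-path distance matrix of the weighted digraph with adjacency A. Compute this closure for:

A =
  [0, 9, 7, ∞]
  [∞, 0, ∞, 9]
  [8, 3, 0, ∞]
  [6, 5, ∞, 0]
Closure =
  [0, 9, 7, 18]
  [15, 0, 22, 9]
  [8, 3, 0, 12]
  [6, 5, 13, 0]

This is the Floyd-Warshall all-pairs shortest-path computation. For each intermediate vertex k = 0, 1, …, 3, update dist[i][j] ← min(dist[i][j], dist[i][k] + dist[k][j]). The final matrix gives, for each (i, j), the minimum total weight of any directed path from i to j (possibly empty when i = j).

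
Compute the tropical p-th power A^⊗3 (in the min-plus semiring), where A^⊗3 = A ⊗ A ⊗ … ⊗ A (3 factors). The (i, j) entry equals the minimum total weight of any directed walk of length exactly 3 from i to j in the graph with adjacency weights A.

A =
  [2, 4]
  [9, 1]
A^⊗3 =
  [6, 6]
  [11, 3]

Each entry (A^⊗3)_ij equals the minimum over all length-3 walks i = v_0 → v_1 → … → v_3 = j of Σ_t A[v_t][v_{t+1}]. For example, for (i, j) = (0, 1) we minimise over 4 possible intermediate vertex sequences; the minimum is 6, attained along the walk 0 → 1 → 1 → 1.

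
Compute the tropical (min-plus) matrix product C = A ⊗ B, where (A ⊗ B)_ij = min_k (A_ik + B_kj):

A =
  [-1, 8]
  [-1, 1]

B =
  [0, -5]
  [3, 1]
A ⊗ B =
  [-1, -6]
  [-1, -6]

Apply the min-plus product entry-by-entry:
  C[0][0] = min over k of (A[0][0] + B[0][0] = -1 + 0 = -1, A[0][1] + B[1][0] = 8 + 3 = 11) = -1 (attained at k = 0)
  C[0][1] = min over k of (A[0][0] + B[0][1] = -1 + -5 = -6, A[0][1] + B[1][1] = 8 + 1 = 9) = -6 (attained at k = 0)
  C[1][0] = min over k of (A[1][0] + B[0][0] = -1 + 0 = -1, A[1][1] + B[1][0] = 1 + 3 = 4) = -1 (attained at k = 0)
  C[1][1] = min over k of (A[1][0] + B[0][1] = -1 + -5 = -6, A[1][1] + B[1][1] = 1 + 1 = 2) = -6 (attained at k = 0)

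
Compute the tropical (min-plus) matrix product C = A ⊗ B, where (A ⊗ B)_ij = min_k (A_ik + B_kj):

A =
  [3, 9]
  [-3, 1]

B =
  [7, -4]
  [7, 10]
A ⊗ B =
  [10, -1]
  [4, -7]

Apply the min-plus product entry-by-entry:
  C[0][0] = min over k of (A[0][0] + B[0][0] = 3 + 7 = 10, A[0][1] + B[1][0] = 9 + 7 = 16) = 10 (attained at k = 0)
  C[0][1] = min over k of (A[0][0] + B[0][1] = 3 + -4 = -1, A[0][1] + B[1][1] = 9 + 10 = 19) = -1 (attained at k = 0)
  C[1][0] = min over k of (A[1][0] + B[0][0] = -3 + 7 = 4, A[1][1] + B[1][0] = 1 + 7 = 8) = 4 (attained at k = 0)
  C[1][1] = min over k of (A[1][0] + B[0][1] = -3 + -4 = -7, A[1][1] + B[1][1] = 1 + 10 = 11) = -7 (attained at k = 0)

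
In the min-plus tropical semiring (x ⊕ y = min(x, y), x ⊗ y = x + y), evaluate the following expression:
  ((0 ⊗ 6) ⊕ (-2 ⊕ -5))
((0 ⊗ 6) ⊕ (-2 ⊕ -5)) = -5

Expand innermost to outermost. Recall ⊕ takes the minimum of its arguments and ⊗ takes their sum. Working out the expression ((0 ⊗ 6) ⊕ (-2 ⊕ -5)) gives -5.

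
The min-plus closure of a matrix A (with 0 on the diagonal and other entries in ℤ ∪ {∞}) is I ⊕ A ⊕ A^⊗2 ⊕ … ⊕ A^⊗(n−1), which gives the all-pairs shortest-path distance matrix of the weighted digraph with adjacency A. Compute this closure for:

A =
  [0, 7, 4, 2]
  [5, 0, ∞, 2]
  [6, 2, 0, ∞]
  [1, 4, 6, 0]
Closure =
  [0, 6, 4, 2]
  [3, 0, 7, 2]
  [5, 2, 0, 4]
  [1, 4, 5, 0]

This is the Floyd-Warshall all-pairs shortest-path computation. For each intermediate vertex k = 0, 1, …, 3, update dist[i][j] ← min(dist[i][j], dist[i][k] + dist[k][j]). The final matrix gives, for each (i, j), the minimum total weight of any directed path from i to j (possibly empty when i = j).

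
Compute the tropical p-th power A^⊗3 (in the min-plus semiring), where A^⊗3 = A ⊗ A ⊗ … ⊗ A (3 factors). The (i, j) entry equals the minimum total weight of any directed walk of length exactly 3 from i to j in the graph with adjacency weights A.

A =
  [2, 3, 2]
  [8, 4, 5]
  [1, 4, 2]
A^⊗3 =
  [5, 6, 5]
  [8, 9, 8]
  [4, 6, 5]

Each entry (A^⊗3)_ij equals the minimum over all length-3 walks i = v_0 → v_1 → … → v_3 = j of Σ_t A[v_t][v_{t+1}]. For example, for (i, j) = (0, 2) we minimise over 9 possible intermediate vertex sequences; the minimum is 5, attained along the walk 0 → 2 → 0 → 2.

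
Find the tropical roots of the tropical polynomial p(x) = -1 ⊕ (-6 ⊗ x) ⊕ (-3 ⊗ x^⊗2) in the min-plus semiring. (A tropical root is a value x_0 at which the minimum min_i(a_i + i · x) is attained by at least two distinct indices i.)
Roots: {-3, 5}

Each tropical root is a break point of the lower envelope of the lines y = a_i + i · x (there are 3 lines, with slopes 0, 1, ..., 2). Only the lines that attain the minimum somewhere contribute to roots; other lines are dominated. Here the surviving (envelope) indices are i = 2, i = 1, i = 0.
Intersections between consecutive envelope lines give the roots: for adjacent envelope indices i < j the intersection is x = (a_i − a_j) / (j − i). Reading off the sorted break points: {-3, 5}.
Verification: at each break x_0, at least two indices attain the minimum of min_i(a_i + i · x_0).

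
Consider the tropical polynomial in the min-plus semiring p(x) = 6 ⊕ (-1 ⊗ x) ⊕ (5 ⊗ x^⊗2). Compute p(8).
p(8) = 6

A tropical monomial a ⊗ x^⊗i evaluates to a + i · x. Evaluating each term at x = 8:
  Term 0 contributes 6 + 0 · 8 = 6
  Term 1 contributes -1 + 1 · 8 = 7
  Term 2 contributes 5 + 2 · 8 = 21
p(8) = ⊕ of these = min[6, 7, 21] = 6.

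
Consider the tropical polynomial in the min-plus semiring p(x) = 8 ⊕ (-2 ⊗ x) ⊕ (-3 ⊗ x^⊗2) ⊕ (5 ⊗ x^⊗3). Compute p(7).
p(7) = 5

A tropical monomial a ⊗ x^⊗i evaluates to a + i · x. Evaluating each term at x = 7:
  Term 0 contributes 8 + 0 · 7 = 8
  Term 1 contributes -2 + 1 · 7 = 5
  Term 2 contributes -3 + 2 · 7 = 11
  Term 3 contributes 5 + 3 · 7 = 26
p(7) = ⊕ of these = min[8, 5, 11, 26] = 5.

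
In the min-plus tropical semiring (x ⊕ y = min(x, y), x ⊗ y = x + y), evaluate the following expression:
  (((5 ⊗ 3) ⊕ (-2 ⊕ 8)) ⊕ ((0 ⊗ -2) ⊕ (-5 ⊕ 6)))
(((5 ⊗ 3) ⊕ (-2 ⊕ 8)) ⊕ ((0 ⊗ -2) ⊕ (-5 ⊕ 6))) = -5

Expand innermost to outermost. Recall ⊕ takes the minimum of its arguments and ⊗ takes their sum. Working out the expression (((5 ⊗ 3) ⊕ (-2 ⊕ 8)) ⊕ ((0 ⊗ -2) ⊕ (-5 ⊕ 6))) gives -5.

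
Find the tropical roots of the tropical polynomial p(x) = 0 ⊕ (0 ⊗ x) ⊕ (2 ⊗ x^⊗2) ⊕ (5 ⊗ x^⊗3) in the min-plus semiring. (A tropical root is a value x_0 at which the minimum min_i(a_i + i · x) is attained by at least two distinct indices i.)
Roots: {-3, -2, 0}

Each tropical root is a break point of the lower envelope of the lines y = a_i + i · x (there are 4 lines, with slopes 0, 1, ..., 3). Only the lines that attain the minimum somewhere contribute to roots; other lines are dominated. Here the surviving (envelope) indices are i = 3, i = 2, i = 1, i = 0.
Intersections between consecutive envelope lines give the roots: for adjacent envelope indices i < j the intersection is x = (a_i − a_j) / (j − i). Reading off the sorted break points: {-3, -2, 0}.
Verification: at each break x_0, at least two indices attain the minimum of min_i(a_i + i · x_0).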